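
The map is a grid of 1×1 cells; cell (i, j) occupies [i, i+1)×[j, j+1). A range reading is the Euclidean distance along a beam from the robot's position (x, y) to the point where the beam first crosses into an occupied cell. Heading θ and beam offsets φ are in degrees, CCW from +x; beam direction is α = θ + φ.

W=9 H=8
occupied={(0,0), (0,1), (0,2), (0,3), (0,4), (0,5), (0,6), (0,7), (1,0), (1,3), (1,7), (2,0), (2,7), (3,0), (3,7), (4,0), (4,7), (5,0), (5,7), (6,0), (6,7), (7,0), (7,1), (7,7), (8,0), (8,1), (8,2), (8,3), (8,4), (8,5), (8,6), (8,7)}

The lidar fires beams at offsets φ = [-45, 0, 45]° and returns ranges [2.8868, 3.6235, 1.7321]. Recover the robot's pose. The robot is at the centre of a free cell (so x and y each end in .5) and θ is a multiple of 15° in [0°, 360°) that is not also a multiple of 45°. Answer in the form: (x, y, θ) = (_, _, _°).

Enumerate (i+0.5, j+0.5, θ) over the 40 free cells and 16 admissible headings. For each, cast all 3 beams and compare to the given ranges.
  (2.5, 3.5, 75°): beam 1 = 6.3509 ≠ 2.8868 ✗
  (2.5, 3.5, 345°): beam 2 = 5.6940 ≠ 3.6235 ✗
  (4.5, 6.5, 210°): beam 1 = 1.9319 ≠ 2.8868 ✗
  (1.5, 4.5, 75°): beam 1 = 5.0000 ≠ 2.8868 ✗
  …
  (4.5, 2.5, 195°): r_1=2.8868, r_2=3.6235, r_3=1.7321 — all match ✓
Unique over the lattice → pose = (4.5, 2.5, 195°).

(x, y, θ) = (4.5, 2.5, 195°)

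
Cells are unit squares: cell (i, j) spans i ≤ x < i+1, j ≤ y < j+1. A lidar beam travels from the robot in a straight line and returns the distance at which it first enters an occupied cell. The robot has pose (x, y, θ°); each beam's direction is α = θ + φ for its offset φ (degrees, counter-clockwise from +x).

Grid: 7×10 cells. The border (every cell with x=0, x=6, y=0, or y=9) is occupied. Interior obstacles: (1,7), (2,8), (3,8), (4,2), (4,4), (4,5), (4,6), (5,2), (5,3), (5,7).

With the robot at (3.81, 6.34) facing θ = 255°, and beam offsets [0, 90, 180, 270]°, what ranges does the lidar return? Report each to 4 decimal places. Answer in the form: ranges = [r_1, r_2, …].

ranges = [5.5284, 0.1967, 2.7538, 2.5500]

beam 1: φ=0°, α=255°
  d=(-0.2588,-0.9659)  start (3,6)  tX=3.1296 tY=0.3520  stride 1/|dx|=3.8637 1/|dy|=1.0353
    cross y-line → (3,5), t=0.3520
    cross y-line → (3,4), t=1.3873
    cross y-line → (3,3), t=2.4225
    cross x-line → (2,3), t=3.1296
    cross y-line → (2,2), t=3.4578
    cross y-line → (2,1), t=4.4931
    cross y-line → (2,0), t=5.5284 (wall)
  → r_1 = 5.5284
beam 2: φ=90°, α=345°
  d=(0.9659,-0.2588)  start (3,6)  tX=0.1967 tY=1.3137  stride 1/|dx|=1.0353 1/|dy|=3.8637
    cross x-line → (4,6), t=0.1967 (wall)
  → r_2 = 0.1967
beam 3: φ=180°, α=75°
  d=(0.2588,0.9659)  start (3,6)  tX=0.7341 tY=0.6833  stride 1/|dx|=3.8637 1/|dy|=1.0353
    cross y-line → (3,7), t=0.6833
    cross x-line → (4,7), t=0.7341
    cross y-line → (4,8), t=1.7186
    cross y-line → (4,9), t=2.7538 (wall)
  → r_3 = 2.7538
beam 4: φ=270°, α=165°
  d=(-0.9659,0.2588)  start (3,6)  tX=0.8386 tY=2.5500  stride 1/|dx|=1.0353 1/|dy|=3.8637
    cross x-line → (2,6), t=0.8386
    cross x-line → (1,6), t=1.8738
    cross y-line → (1,7), t=2.5500 (wall)
  → r_4 = 2.5500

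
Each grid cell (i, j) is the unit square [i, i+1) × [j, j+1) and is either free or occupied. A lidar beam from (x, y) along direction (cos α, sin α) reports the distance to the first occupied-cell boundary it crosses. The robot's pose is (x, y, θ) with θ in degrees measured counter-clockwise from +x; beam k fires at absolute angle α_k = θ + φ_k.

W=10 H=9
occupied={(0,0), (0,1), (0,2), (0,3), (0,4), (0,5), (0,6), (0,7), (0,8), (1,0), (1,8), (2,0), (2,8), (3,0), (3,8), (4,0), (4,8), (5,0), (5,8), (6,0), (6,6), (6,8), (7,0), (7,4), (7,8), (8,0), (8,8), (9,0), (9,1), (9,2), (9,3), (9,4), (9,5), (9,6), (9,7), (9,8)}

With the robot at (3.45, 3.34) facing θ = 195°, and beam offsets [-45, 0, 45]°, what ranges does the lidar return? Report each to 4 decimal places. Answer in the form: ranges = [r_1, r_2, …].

ranges = [2.8290, 2.5364, 2.7020]

beam 1: φ=-45°, α=150°
  direction (-0.8660, 0.5000); cell (3,3); t to first gridline: x 0.5196, y 1.3200 (then +1.1547 / +2.0000)
    (2,3) via x @ 0.5196
    (2,4) via y @ 1.3200
    (1,4) via x @ 1.6743
    (0,4) via x @ 2.8290  # hit
  → r_1 = 2.8290
beam 2: φ=0°, α=195°
  direction (-0.9659, -0.2588); cell (3,3); t to first gridline: x 0.4659, y 1.3137 (then +1.0353 / +3.8637)
    (2,3) via x @ 0.4659
    (2,2) via y @ 1.3137
    (1,2) via x @ 1.5012
    (0,2) via x @ 2.5364  # hit
  → r_2 = 2.5364
beam 3: φ=45°, α=240°
  direction (-0.5000, -0.8660); cell (3,3); t to first gridline: x 0.9000, y 0.3926 (then +2.0000 / +1.1547)
    (3,2) via y @ 0.3926
    (2,2) via x @ 0.9000
    (2,1) via y @ 1.5473
    (2,0) via y @ 2.7020  # hit
  → r_3 = 2.7020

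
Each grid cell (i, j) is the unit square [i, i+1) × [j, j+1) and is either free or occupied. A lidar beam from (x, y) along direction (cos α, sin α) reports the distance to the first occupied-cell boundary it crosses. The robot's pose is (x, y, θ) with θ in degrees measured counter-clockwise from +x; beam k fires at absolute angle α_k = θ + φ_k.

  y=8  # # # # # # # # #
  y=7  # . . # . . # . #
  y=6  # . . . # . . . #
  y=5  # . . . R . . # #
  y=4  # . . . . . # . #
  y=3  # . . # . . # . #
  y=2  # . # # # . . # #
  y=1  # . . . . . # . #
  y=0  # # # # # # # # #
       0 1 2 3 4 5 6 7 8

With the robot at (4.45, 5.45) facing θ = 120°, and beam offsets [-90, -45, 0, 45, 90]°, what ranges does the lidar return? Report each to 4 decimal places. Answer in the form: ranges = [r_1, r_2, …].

beam 1: φ=-90°, α=30°
  dir = (cos 30°, sin 30°) = (0.8660, 0.5000); from cell (4,5)
  next x-line at t=0.6351, next y-line at t=1.1000; Δt_x=1.1547, Δt_y=2.0000
    x: enter (5,5) at t=0.6351
    y: enter (5,6) at t=1.1000
    x: enter (6,6) at t=1.7898
    x: enter (7,6) at t=2.9445
    y: enter (7,7) at t=3.1000
    x: enter (8,7) at t=4.0992 ← occupied
  → r_1 = 4.0992
beam 2: φ=-45°, α=75°
  dir = (cos 75°, sin 75°) = (0.2588, 0.9659); from cell (4,5)
  next x-line at t=2.1250, next y-line at t=0.5694; Δt_x=3.8637, Δt_y=1.0353
    y: enter (4,6) at t=0.5694 ← occupied
  → r_2 = 0.5694
beam 3: φ=0°, α=120°
  dir = (cos 120°, sin 120°) = (-0.5000, 0.8660); from cell (4,5)
  next x-line at t=0.9000, next y-line at t=0.6351; Δt_x=2.0000, Δt_y=1.1547
    y: enter (4,6) at t=0.6351 ← occupied
  → r_3 = 0.6351
beam 4: φ=45°, α=165°
  dir = (cos 165°, sin 165°) = (-0.9659, 0.2588); from cell (4,5)
  next x-line at t=0.4659, next y-line at t=2.1250; Δt_x=1.0353, Δt_y=3.8637
    x: enter (3,5) at t=0.4659
    x: enter (2,5) at t=1.5012
    y: enter (2,6) at t=2.1250
    x: enter (1,6) at t=2.5364
    x: enter (0,6) at t=3.5717 ← occupied
  → r_4 = 3.5717
beam 5: φ=90°, α=210°
  dir = (cos 210°, sin 210°) = (-0.8660, -0.5000); from cell (4,5)
  next x-line at t=0.5196, next y-line at t=0.9000; Δt_x=1.1547, Δt_y=2.0000
    x: enter (3,5) at t=0.5196
    y: enter (3,4) at t=0.9000
    x: enter (2,4) at t=1.6743
    x: enter (1,4) at t=2.8290
    y: enter (1,3) at t=2.9000
    x: enter (0,3) at t=3.9837 ← occupied
  → r_5 = 3.9837

ranges = [4.0992, 0.5694, 0.6351, 3.5717, 3.9837]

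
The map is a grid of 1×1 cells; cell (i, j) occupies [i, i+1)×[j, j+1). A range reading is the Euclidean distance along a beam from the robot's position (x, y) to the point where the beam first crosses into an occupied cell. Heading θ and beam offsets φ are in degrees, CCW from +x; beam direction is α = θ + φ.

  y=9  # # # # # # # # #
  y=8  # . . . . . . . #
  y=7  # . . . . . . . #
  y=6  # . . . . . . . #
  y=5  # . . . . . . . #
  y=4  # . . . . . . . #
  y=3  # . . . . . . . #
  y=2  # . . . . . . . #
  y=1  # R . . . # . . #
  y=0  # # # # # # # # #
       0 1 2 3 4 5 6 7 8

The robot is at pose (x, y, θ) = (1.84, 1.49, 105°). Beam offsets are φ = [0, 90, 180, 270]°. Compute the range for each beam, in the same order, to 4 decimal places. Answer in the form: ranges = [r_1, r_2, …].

ranges = [3.2455, 0.8696, 0.5073, 6.3773]

beam 1: φ=0°, α=105°
  d=(-0.2588,0.9659)  start (1,1)  tX=3.2455 tY=0.5280  stride 1/|dx|=3.8637 1/|dy|=1.0353
    cross y-line → (1,2), t=0.5280
    cross y-line → (1,3), t=1.5633
    cross y-line → (1,4), t=2.5985
    cross x-line → (0,4), t=3.2455 (wall)
  → r_1 = 3.2455
beam 2: φ=90°, α=195°
  d=(-0.9659,-0.2588)  start (1,1)  tX=0.8696 tY=1.8932  stride 1/|dx|=1.0353 1/|dy|=3.8637
    cross x-line → (0,1), t=0.8696 (wall)
  → r_2 = 0.8696
beam 3: φ=180°, α=285°
  d=(0.2588,-0.9659)  start (1,1)  tX=0.6182 tY=0.5073  stride 1/|dx|=3.8637 1/|dy|=1.0353
    cross y-line → (1,0), t=0.5073 (wall)
  → r_3 = 0.5073
beam 4: φ=270°, α=15°
  d=(0.9659,0.2588)  start (1,1)  tX=0.1656 tY=1.9705  stride 1/|dx|=1.0353 1/|dy|=3.8637
    cross x-line → (2,1), t=0.1656
    cross x-line → (3,1), t=1.2009
    cross y-line → (3,2), t=1.9705
    cross x-line → (4,2), t=2.2362
    cross x-line → (5,2), t=3.2715
    cross x-line → (6,2), t=4.3067
    cross x-line → (7,2), t=5.3420
    cross y-line → (7,3), t=5.8342
    cross x-line → (8,3), t=6.3773 (wall)
  → r_4 = 6.3773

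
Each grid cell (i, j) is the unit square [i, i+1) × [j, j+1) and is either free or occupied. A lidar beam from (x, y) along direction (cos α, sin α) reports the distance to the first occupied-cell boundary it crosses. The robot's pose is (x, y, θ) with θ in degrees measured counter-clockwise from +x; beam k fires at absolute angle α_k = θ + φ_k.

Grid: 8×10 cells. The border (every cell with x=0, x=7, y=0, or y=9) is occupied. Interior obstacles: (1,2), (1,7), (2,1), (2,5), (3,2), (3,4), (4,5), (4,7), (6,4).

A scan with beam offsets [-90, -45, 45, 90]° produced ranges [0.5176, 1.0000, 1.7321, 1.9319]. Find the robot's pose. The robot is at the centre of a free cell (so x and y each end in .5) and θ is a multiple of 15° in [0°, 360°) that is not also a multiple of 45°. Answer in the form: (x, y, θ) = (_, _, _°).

(x, y, θ) = (6.5, 6.5, 105°)

Candidates: 39 free-cell centres × 16 headings = 624 poses. Raycast each; keep the one whose scan matches to 4 dp.
  (3.5, 7.5, 60°): beam 1 = 0.5774 ≠ 0.5176 ✗
  (1.5, 5.5, 255°): beam 2 = 0.5774 ≠ 1.0000 ✗
  (2.5, 3.5, 75°): beam 1 = 4.6587 ≠ 0.5176 ✗
  (6.5, 8.5, 30°): beam 1 = 1.0000 ≠ 0.5176 ✗
  …
  (6.5, 6.5, 105°): r_1=0.5176, r_2=1.0000, r_3=1.7321, r_4=1.9319 — all match ✓
No second candidate reproduces the full scan.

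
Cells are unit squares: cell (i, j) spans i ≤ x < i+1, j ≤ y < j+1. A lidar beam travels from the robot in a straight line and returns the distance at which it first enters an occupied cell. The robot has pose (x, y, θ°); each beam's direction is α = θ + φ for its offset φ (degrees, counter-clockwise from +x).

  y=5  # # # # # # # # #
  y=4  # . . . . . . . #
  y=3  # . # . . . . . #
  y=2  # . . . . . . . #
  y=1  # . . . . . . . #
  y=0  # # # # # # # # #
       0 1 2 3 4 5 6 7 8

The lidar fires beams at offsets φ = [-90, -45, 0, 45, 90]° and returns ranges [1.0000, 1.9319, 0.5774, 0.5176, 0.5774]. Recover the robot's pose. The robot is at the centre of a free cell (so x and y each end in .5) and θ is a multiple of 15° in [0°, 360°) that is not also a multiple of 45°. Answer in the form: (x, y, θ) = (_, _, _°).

Enumerate (i+0.5, j+0.5, θ) over the 27 free cells and 16 admissible headings. For each, cast all 5 beams and compare to the given ranges.
  (6.5, 2.5, 30°): beam 1 = 1.7321 ≠ 1.0000 ✗
  (2.5, 2.5, 60°): beam 1 = 3.0000 ≠ 1.0000 ✗
  (7.5, 3.5, 150°): beam 2 = 1.5529 ≠ 1.9319 ✗
  …
  (1.5, 4.5, 60°): r_1=1.0000, r_2=1.9319, r_3=0.5774, r_4=0.5176, r_5=0.5774 — all match ✓
Unique over the lattice → pose = (1.5, 4.5, 60°).

(x, y, θ) = (1.5, 4.5, 60°)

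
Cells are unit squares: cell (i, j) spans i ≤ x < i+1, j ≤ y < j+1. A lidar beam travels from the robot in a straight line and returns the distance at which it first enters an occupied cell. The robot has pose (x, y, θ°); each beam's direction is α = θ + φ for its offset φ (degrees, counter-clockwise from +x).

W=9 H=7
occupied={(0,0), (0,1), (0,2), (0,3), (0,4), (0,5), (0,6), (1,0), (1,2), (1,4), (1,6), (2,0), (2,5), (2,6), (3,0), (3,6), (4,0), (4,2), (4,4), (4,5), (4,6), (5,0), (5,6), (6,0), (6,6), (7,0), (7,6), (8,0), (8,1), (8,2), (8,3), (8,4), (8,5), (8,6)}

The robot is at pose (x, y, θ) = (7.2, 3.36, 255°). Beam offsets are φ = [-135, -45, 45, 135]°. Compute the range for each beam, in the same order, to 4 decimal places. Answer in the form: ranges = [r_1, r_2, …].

ranges = [3.0484, 2.5403, 1.6000, 0.9238]

beam 1: φ=-135°, α=120°
  cosα=-0.5000 sinα=0.8660 | (7,3) | tMaxX 0.4000 tMaxY 0.7390 | tΔX 2.0000 tΔY 1.1547
    t=0.4000 [x] (6,3)
    t=0.7390 [y] (6,4)
    t=1.8937 [y] (6,5)
    t=2.4000 [x] (5,5)
    t=3.0484 [y] (5,6) — stop
  → r_1 = 3.0484
beam 2: φ=-45°, α=210°
  cosα=-0.8660 sinα=-0.5000 | (7,3) | tMaxX 0.2309 tMaxY 0.7200 | tΔX 1.1547 tΔY 2.0000
    t=0.2309 [x] (6,3)
    t=0.7200 [y] (6,2)
    t=1.3856 [x] (5,2)
    t=2.5403 [x] (4,2) — stop
  → r_2 = 2.5403
beam 3: φ=45°, α=300°
  cosα=0.5000 sinα=-0.8660 | (7,3) | tMaxX 1.6000 tMaxY 0.4157 | tΔX 2.0000 tΔY 1.1547
    t=0.4157 [y] (7,2)
    t=1.5704 [y] (7,1)
    t=1.6000 [x] (8,1) — stop
  → r_3 = 1.6000
beam 4: φ=135°, α=30°
  cosα=0.8660 sinα=0.5000 | (7,3) | tMaxX 0.9238 tMaxY 1.2800 | tΔX 1.1547 tΔY 2.0000
    t=0.9238 [x] (8,3) — stop
  → r_4 = 0.9238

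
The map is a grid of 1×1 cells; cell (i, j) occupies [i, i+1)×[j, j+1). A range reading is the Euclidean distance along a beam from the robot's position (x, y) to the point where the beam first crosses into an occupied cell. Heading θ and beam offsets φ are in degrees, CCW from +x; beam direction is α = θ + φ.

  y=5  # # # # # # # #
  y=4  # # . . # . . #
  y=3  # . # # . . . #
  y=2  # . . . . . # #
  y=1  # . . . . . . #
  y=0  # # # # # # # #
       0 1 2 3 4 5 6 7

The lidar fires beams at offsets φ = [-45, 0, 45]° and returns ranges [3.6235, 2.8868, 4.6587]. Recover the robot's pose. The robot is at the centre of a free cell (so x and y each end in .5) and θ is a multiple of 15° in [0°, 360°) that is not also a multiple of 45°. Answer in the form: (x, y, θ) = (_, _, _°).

(x, y, θ) = (5.5, 1.5, 120°)

Candidates: 19 free-cell centres × 16 headings = 304 poses. Raycast each; keep the one whose scan matches to 4 dp.
  (3.5, 4.5, 210°): beam 1 = 1.5529 ≠ 3.6235 ✗
  (2.5, 4.5, 240°): beam 1 = 0.5176 ≠ 3.6235 ✗
  (5.5, 3.5, 120°): beam 1 = 1.5529 ≠ 3.6235 ✗
  (4.5, 1.5, 300°): beam 1 = 0.5176 ≠ 3.6235 ✗
  …
  (5.5, 1.5, 120°): r_1=3.6235, r_2=2.8868, r_3=4.6587 — all match ✓
Unique over the lattice → pose = (5.5, 1.5, 120°).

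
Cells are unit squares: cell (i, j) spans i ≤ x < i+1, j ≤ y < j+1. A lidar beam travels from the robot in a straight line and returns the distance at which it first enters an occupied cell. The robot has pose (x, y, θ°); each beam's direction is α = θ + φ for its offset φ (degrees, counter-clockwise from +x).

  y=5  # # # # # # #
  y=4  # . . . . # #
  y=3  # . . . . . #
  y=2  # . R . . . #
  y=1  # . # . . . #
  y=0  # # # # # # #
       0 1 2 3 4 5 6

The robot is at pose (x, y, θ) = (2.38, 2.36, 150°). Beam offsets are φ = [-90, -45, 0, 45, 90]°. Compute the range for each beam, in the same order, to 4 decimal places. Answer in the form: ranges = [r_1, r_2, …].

beam 1: φ=-90°, α=60°
  cosα=0.5000 sinα=0.8660 | (2,2) | tMaxX 1.2400 tMaxY 0.7390 | tΔX 2.0000 tΔY 1.1547
    t=0.7390 [y] (2,3)
    t=1.2400 [x] (3,3)
    t=1.8937 [y] (3,4)
    t=3.0484 [y] (3,5) — stop
  → r_1 = 3.0484
beam 2: φ=-45°, α=105°
  cosα=-0.2588 sinα=0.9659 | (2,2) | tMaxX 1.4682 tMaxY 0.6626 | tΔX 3.8637 tΔY 1.0353
    t=0.6626 [y] (2,3)
    t=1.4682 [x] (1,3)
    t=1.6979 [y] (1,4)
    t=2.7331 [y] (1,5) — stop
  → r_2 = 2.7331
beam 3: φ=0°, α=150°
  cosα=-0.8660 sinα=0.5000 | (2,2) | tMaxX 0.4388 tMaxY 1.2800 | tΔX 1.1547 tΔY 2.0000
    t=0.4388 [x] (1,2)
    t=1.2800 [y] (1,3)
    t=1.5935 [x] (0,3) — stop
  → r_3 = 1.5935
beam 4: φ=45°, α=195°
  cosα=-0.9659 sinα=-0.2588 | (2,2) | tMaxX 0.3934 tMaxY 1.3909 | tΔX 1.0353 tΔY 3.8637
    t=0.3934 [x] (1,2)
    t=1.3909 [y] (1,1)
    t=1.4287 [x] (0,1) — stop
  → r_4 = 1.4287
beam 5: φ=90°, α=240°
  cosα=-0.5000 sinα=-0.8660 | (2,2) | tMaxX 0.7600 tMaxY 0.4157 | tΔX 2.0000 tΔY 1.1547
    t=0.4157 [y] (2,1) — stop
  → r_5 = 0.4157

ranges = [3.0484, 2.7331, 1.5935, 1.4287, 0.4157]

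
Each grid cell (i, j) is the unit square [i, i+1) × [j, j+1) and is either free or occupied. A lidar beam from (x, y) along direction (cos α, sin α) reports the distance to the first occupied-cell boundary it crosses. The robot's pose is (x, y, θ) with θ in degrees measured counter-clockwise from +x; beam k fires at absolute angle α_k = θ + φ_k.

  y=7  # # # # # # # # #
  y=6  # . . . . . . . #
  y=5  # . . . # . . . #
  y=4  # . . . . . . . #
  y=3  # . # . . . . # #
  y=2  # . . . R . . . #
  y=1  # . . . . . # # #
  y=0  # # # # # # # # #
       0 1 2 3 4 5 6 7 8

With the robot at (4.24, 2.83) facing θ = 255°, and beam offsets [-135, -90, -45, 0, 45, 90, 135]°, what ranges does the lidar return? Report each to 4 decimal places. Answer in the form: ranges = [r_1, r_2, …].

ranges = [4.8151, 1.2837, 3.6600, 1.8946, 2.1131, 3.2069, 4.3417]

beam 1: φ=-135°, α=120°
  cosα=-0.5000 sinα=0.8660 | (4,2) | tMaxX 0.4800 tMaxY 0.1963 | tΔX 2.0000 tΔY 1.1547
    t=0.1963 [y] (4,3)
    t=0.4800 [x] (3,3)
    t=1.3510 [y] (3,4)
    t=2.4800 [x] (2,4)
    t=2.5057 [y] (2,5)
    t=3.6604 [y] (2,6)
    t=4.4800 [x] (1,6)
    t=4.8151 [y] (1,7) — stop
  → r_1 = 4.8151
beam 2: φ=-90°, α=165°
  cosα=-0.9659 sinα=0.2588 | (4,2) | tMaxX 0.2485 tMaxY 0.6568 | tΔX 1.0353 tΔY 3.8637
    t=0.2485 [x] (3,2)
    t=0.6568 [y] (3,3)
    t=1.2837 [x] (2,3) — stop
  → r_2 = 1.2837
beam 3: φ=-45°, α=210°
  cosα=-0.8660 sinα=-0.5000 | (4,2) | tMaxX 0.2771 tMaxY 1.6600 | tΔX 1.1547 tΔY 2.0000
    t=0.2771 [x] (3,2)
    t=1.4318 [x] (2,2)
    t=1.6600 [y] (2,1)
    t=2.5865 [x] (1,1)
    t=3.6600 [y] (1,0) — stop
  → r_3 = 3.6600
beam 4: φ=0°, α=255°
  cosα=-0.2588 sinα=-0.9659 | (4,2) | tMaxX 0.9273 tMaxY 0.8593 | tΔX 3.8637 tΔY 1.0353
    t=0.8593 [y] (4,1)
    t=0.9273 [x] (3,1)
    t=1.8946 [y] (3,0) — stop
  → r_4 = 1.8946
beam 5: φ=45°, α=300°
  cosα=0.5000 sinα=-0.8660 | (4,2) | tMaxX 1.5200 tMaxY 0.9584 | tΔX 2.0000 tΔY 1.1547
    t=0.9584 [y] (4,1)
    t=1.5200 [x] (5,1)
    t=2.1131 [y] (5,0) — stop
  → r_5 = 2.1131
beam 6: φ=90°, α=345°
  cosα=0.9659 sinα=-0.2588 | (4,2) | tMaxX 0.7868 tMaxY 3.2069 | tΔX 1.0353 tΔY 3.8637
    t=0.7868 [x] (5,2)
    t=1.8221 [x] (6,2)
    t=2.8574 [x] (7,2)
    t=3.2069 [y] (7,1) — stop
  → r_6 = 3.2069
beam 7: φ=135°, α=30°
  cosα=0.8660 sinα=0.5000 | (4,2) | tMaxX 0.8776 tMaxY 0.3400 | tΔX 1.1547 tΔY 2.0000
    t=0.3400 [y] (4,3)
    t=0.8776 [x] (5,3)
    t=2.0323 [x] (6,3)
    t=2.3400 [y] (6,4)
    t=3.1870 [x] (7,4)
    t=4.3400 [y] (7,5)
    t=4.3417 [x] (8,5) — stop
  → r_7 = 4.3417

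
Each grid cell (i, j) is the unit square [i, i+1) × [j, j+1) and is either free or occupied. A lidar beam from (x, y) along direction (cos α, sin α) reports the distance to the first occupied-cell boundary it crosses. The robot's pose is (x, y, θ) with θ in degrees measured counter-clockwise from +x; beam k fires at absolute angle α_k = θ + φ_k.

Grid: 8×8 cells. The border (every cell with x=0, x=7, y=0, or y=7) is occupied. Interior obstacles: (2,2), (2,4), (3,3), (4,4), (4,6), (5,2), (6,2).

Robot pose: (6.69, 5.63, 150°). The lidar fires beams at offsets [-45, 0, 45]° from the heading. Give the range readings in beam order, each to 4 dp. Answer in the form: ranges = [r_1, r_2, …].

ranges = [1.4183, 1.9514, 2.4341]

beam 1: φ=-45°, α=105°
  direction (-0.2588, 0.9659); cell (6,5); t to first gridline: x 2.6660, y 0.3831 (then +3.8637 / +1.0353)
    (6,6) via y @ 0.3831
    (6,7) via y @ 1.4183  # hit
  → r_1 = 1.4183
beam 2: φ=0°, α=150°
  direction (-0.8660, 0.5000); cell (6,5); t to first gridline: x 0.7967, y 0.7400 (then +1.1547 / +2.0000)
    (6,6) via y @ 0.7400
    (5,6) via x @ 0.7967
    (4,6) via x @ 1.9514  # hit
  → r_2 = 1.9514
beam 3: φ=45°, α=195°
  direction (-0.9659, -0.2588); cell (6,5); t to first gridline: x 0.7143, y 2.4341 (then +1.0353 / +3.8637)
    (5,5) via x @ 0.7143
    (4,5) via x @ 1.7496
    (4,4) via y @ 2.4341  # hit
  → r_3 = 2.4341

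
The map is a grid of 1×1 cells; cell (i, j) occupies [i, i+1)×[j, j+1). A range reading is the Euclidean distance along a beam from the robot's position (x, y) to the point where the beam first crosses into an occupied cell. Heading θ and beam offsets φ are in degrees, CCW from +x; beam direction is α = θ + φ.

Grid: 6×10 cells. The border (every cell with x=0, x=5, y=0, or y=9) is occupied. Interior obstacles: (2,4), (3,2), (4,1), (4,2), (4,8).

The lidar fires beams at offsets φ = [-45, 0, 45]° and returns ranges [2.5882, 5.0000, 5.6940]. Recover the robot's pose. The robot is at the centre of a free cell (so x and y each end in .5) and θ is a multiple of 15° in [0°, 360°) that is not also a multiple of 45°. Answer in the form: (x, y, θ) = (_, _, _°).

Candidates: 27 free-cell centres × 16 headings = 432 poses. Raycast each; keep the one whose scan matches to 4 dp.
  (3.5, 5.5, 30°): beam 1 = 1.5529 ≠ 2.5882 ✗
  (1.5, 6.5, 60°): beam 1 = 3.6235 ≠ 2.5882 ✗
  (1.5, 1.5, 60°): beam 1 = 1.9319 ≠ 2.5882 ✗
  (1.5, 8.5, 105°): beam 1 = 0.5774 ≠ 2.5882 ✗
  …
  (3.5, 8.5, 240°): r_1=2.5882, r_2=5.0000, r_3=5.6940 — all match ✓
No second candidate reproduces the full scan.

(x, y, θ) = (3.5, 8.5, 240°)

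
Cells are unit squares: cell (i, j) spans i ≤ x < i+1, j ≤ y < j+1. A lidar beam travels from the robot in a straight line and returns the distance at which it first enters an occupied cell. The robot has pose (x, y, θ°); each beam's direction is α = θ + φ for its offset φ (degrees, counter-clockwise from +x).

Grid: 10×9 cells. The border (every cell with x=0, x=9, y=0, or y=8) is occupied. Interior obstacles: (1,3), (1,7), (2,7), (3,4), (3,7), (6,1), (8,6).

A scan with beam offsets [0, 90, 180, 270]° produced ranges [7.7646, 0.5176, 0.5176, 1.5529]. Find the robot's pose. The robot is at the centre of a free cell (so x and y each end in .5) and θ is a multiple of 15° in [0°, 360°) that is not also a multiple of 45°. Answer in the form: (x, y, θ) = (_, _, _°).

Candidates: 49 free-cell centres × 16 headings = 784 poses. Raycast each; keep the one whose scan matches to 4 dp.
  (5.5, 7.5, 345°): beam 1 = 2.5882 ≠ 7.7646 ✗
  (2.5, 4.5, 195°): beam 1 = 1.5529 ≠ 7.7646 ✗
  (8.5, 2.5, 150°): beam 1 = 8.6603 ≠ 7.7646 ✗
  (3.5, 1.5, 330°): beam 1 = 1.0000 ≠ 7.7646 ✗
  …
  (1.5, 2.5, 15°): r_1=7.7646, r_2=0.5176, r_3=0.5176, r_4=1.5529 — all match ✓
Only this pose fits every beam.

(x, y, θ) = (1.5, 2.5, 15°)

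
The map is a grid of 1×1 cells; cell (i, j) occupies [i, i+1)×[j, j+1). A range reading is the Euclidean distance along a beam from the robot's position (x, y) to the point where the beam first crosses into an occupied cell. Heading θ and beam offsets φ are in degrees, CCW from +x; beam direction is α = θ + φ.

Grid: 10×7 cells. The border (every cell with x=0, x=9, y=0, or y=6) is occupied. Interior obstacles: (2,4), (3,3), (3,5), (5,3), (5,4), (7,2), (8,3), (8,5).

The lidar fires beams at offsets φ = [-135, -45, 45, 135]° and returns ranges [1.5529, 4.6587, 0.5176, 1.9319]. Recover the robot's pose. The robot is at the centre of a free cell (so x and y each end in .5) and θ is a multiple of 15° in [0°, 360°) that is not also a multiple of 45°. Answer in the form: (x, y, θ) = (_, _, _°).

(x, y, θ) = (5.5, 1.5, 210°)

Candidates: 32 free-cell centres × 16 headings = 512 poses. Raycast each; keep the one whose scan matches to 4 dp.
  (7.5, 4.5, 300°): beam 2 = 1.5529 ≠ 4.6587 ✗
  (7.5, 1.5, 285°): beam 1 = 4.0415 ≠ 1.5529 ✗
  (1.5, 2.5, 60°): beam 2 = 1.9319 ≠ 4.6587 ✗
  …
  (5.5, 1.5, 210°): r_1=1.5529, r_2=4.6587, r_3=0.5176, r_4=1.9319 — all match ✓
No second candidate reproduces the full scan.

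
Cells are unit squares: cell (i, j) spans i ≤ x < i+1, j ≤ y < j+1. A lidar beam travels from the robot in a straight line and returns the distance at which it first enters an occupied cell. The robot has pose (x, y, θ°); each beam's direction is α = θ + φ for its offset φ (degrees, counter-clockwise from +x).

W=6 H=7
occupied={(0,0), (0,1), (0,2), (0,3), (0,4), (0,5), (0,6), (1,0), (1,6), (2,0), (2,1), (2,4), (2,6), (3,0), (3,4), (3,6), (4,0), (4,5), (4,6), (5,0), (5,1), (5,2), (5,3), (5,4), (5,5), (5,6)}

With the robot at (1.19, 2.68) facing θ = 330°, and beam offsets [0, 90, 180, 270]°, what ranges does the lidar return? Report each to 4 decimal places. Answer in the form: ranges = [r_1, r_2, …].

beam 1: φ=0°, α=330°
  dir = (cos 330°, sin 330°) = (0.8660, -0.5000); from cell (1,2)
  next x-line at t=0.9353, next y-line at t=1.3600; Δt_x=1.1547, Δt_y=2.0000
    x: enter (2,2) at t=0.9353
    y: enter (2,1) at t=1.3600 ← occupied
  → r_1 = 1.3600
beam 2: φ=90°, α=60°
  dir = (cos 60°, sin 60°) = (0.5000, 0.8660); from cell (1,2)
  next x-line at t=1.6200, next y-line at t=0.3695; Δt_x=2.0000, Δt_y=1.1547
    y: enter (1,3) at t=0.3695
    y: enter (1,4) at t=1.5242
    x: enter (2,4) at t=1.6200 ← occupied
  → r_2 = 1.6200
beam 3: φ=180°, α=150°
  dir = (cos 150°, sin 150°) = (-0.8660, 0.5000); from cell (1,2)
  next x-line at t=0.2194, next y-line at t=0.6400; Δt_x=1.1547, Δt_y=2.0000
    x: enter (0,2) at t=0.2194 ← occupied
  → r_3 = 0.2194
beam 4: φ=270°, α=240°
  dir = (cos 240°, sin 240°) = (-0.5000, -0.8660); from cell (1,2)
  next x-line at t=0.3800, next y-line at t=0.7852; Δt_x=2.0000, Δt_y=1.1547
    x: enter (0,2) at t=0.3800 ← occupied
  → r_4 = 0.3800

ranges = [1.3600, 1.6200, 0.2194, 0.3800]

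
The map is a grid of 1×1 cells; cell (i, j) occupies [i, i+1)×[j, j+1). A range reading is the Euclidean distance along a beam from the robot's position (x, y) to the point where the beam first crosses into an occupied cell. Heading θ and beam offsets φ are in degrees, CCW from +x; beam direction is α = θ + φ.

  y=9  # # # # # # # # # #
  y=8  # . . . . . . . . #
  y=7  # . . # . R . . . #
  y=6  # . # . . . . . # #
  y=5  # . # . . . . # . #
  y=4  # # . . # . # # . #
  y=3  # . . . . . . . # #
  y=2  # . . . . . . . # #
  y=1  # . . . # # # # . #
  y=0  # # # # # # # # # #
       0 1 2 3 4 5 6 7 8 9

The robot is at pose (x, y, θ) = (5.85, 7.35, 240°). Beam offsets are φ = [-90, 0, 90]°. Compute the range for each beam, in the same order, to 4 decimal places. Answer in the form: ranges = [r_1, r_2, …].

beam 1: φ=-90°, α=150°
  direction (-0.8660, 0.5000); cell (5,7); t to first gridline: x 0.9815, y 1.3000 (then +1.1547 / +2.0000)
    (4,7) via x @ 0.9815
    (4,8) via y @ 1.3000
    (3,8) via x @ 2.1362
    (2,8) via x @ 3.2909
    (2,9) via y @ 3.3000  # hit
  → r_1 = 3.3000
beam 2: φ=0°, α=240°
  direction (-0.5000, -0.8660); cell (5,7); t to first gridline: x 1.7000, y 0.4041 (then +2.0000 / +1.1547)
    (5,6) via y @ 0.4041
    (5,5) via y @ 1.5588
    (4,5) via x @ 1.7000
    (4,4) via y @ 2.7135  # hit
  → r_2 = 2.7135
beam 3: φ=90°, α=330°
  direction (0.8660, -0.5000); cell (5,7); t to first gridline: x 0.1732, y 0.7000 (then +1.1547 / +2.0000)
    (6,7) via x @ 0.1732
    (6,6) via y @ 0.7000
    (7,6) via x @ 1.3279
    (8,6) via x @ 2.4826  # hit
  → r_3 = 2.4826

ranges = [3.3000, 2.7135, 2.4826]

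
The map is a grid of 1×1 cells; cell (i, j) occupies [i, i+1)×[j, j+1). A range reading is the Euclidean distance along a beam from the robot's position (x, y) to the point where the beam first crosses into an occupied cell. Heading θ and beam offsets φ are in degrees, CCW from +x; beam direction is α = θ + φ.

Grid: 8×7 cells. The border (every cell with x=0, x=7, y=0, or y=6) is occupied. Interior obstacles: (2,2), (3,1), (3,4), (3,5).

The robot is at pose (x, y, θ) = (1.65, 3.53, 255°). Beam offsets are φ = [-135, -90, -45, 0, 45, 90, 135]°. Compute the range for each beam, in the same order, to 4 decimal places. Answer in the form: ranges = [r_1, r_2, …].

ranges = [1.3000, 0.6729, 0.7506, 2.5114, 0.7000, 5.5387, 1.5588]

beam 1: φ=-135°, α=120°
  cosα=-0.5000 sinα=0.8660 | (1,3) | tMaxX 1.3000 tMaxY 0.5427 | tΔX 2.0000 tΔY 1.1547
    t=0.5427 [y] (1,4)
    t=1.3000 [x] (0,4) — stop
  → r_1 = 1.3000
beam 2: φ=-90°, α=165°
  cosα=-0.9659 sinα=0.2588 | (1,3) | tMaxX 0.6729 tMaxY 1.8159 | tΔX 1.0353 tΔY 3.8637
    t=0.6729 [x] (0,3) — stop
  → r_2 = 0.6729
beam 3: φ=-45°, α=210°
  cosα=-0.8660 sinα=-0.5000 | (1,3) | tMaxX 0.7506 tMaxY 1.0600 | tΔX 1.1547 tΔY 2.0000
    t=0.7506 [x] (0,3) — stop
  → r_3 = 0.7506
beam 4: φ=0°, α=255°
  cosα=-0.2588 sinα=-0.9659 | (1,3) | tMaxX 2.5114 tMaxY 0.5487 | tΔX 3.8637 tΔY 1.0353
    t=0.5487 [y] (1,2)
    t=1.5840 [y] (1,1)
    t=2.5114 [x] (0,1) — stop
  → r_4 = 2.5114
beam 5: φ=45°, α=300°
  cosα=0.5000 sinα=-0.8660 | (1,3) | tMaxX 0.7000 tMaxY 0.6120 | tΔX 2.0000 tΔY 1.1547
    t=0.6120 [y] (1,2)
    t=0.7000 [x] (2,2) — stop
  → r_5 = 0.7000
beam 6: φ=90°, α=345°
  cosα=0.9659 sinα=-0.2588 | (1,3) | tMaxX 0.3623 tMaxY 2.0478 | tΔX 1.0353 tΔY 3.8637
    t=0.3623 [x] (2,3)
    t=1.3976 [x] (3,3)
    t=2.0478 [y] (3,2)
    t=2.4329 [x] (4,2)
    t=3.4682 [x] (5,2)
    t=4.5035 [x] (6,2)
    t=5.5387 [x] (7,2) — stop
  → r_6 = 5.5387
beam 7: φ=135°, α=30°
  cosα=0.8660 sinα=0.5000 | (1,3) | tMaxX 0.4041 tMaxY 0.9400 | tΔX 1.1547 tΔY 2.0000
    t=0.4041 [x] (2,3)
    t=0.9400 [y] (2,4)
    t=1.5588 [x] (3,4) — stop
  → r_7 = 1.5588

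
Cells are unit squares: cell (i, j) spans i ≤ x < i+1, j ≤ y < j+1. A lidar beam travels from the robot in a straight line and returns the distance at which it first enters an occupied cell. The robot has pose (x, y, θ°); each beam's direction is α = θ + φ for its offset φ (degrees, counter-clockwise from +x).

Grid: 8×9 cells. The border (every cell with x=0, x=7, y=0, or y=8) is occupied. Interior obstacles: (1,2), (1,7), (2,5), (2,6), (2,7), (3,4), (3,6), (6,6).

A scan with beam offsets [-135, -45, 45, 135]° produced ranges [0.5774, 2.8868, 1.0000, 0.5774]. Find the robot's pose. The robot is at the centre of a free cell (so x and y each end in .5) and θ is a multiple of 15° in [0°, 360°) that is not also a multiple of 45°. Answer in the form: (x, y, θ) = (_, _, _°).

(x, y, θ) = (6.5, 5.5, 255°)

Enumerate (i+0.5, j+0.5, θ) over the 34 free cells and 16 admissible headings. For each, cast all 4 beams and compare to the given ranges.
  (2.5, 2.5, 330°): beam 1 = 0.5176 ≠ 0.5774 ✗
  (3.5, 3.5, 300°): beam 1 = 2.5882 ≠ 0.5774 ✗
  (4.5, 7.5, 345°): beam 1 = 1.0000 ≠ 0.5774 ✗
  (5.5, 7.5, 105°): beam 1 = 1.0000 ≠ 0.5774 ✗
  (6.5, 1.5, 30°): beam 1 = 0.5176 ≠ 0.5774 ✗
  …
  (6.5, 5.5, 255°): r_1=0.5774, r_2=2.8868, r_3=1.0000, r_4=0.5774 — all match ✓
No second candidate reproduces the full scan.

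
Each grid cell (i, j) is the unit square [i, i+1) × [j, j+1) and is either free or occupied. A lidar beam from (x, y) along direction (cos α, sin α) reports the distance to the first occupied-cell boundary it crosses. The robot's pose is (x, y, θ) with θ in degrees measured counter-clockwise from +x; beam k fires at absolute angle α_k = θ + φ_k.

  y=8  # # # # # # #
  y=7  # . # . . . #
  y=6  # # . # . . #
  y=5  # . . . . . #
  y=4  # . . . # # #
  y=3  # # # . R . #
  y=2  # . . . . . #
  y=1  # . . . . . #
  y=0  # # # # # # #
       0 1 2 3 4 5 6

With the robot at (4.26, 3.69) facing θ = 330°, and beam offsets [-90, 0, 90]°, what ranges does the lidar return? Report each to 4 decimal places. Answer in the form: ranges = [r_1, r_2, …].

beam 1: φ=-90°, α=240°
  cosα=-0.5000 sinα=-0.8660 | (4,3) | tMaxX 0.5200 tMaxY 0.7967 | tΔX 2.0000 tΔY 1.1547
    t=0.5200 [x] (3,3)
    t=0.7967 [y] (3,2)
    t=1.9514 [y] (3,1)
    t=2.5200 [x] (2,1)
    t=3.1061 [y] (2,0) — stop
  → r_1 = 3.1061
beam 2: φ=0°, α=330°
  cosα=0.8660 sinα=-0.5000 | (4,3) | tMaxX 0.8545 tMaxY 1.3800 | tΔX 1.1547 tΔY 2.0000
    t=0.8545 [x] (5,3)
    t=1.3800 [y] (5,2)
    t=2.0092 [x] (6,2) — stop
  → r_2 = 2.0092
beam 3: φ=90°, α=60°
  cosα=0.5000 sinα=0.8660 | (4,3) | tMaxX 1.4800 tMaxY 0.3580 | tΔX 2.0000 tΔY 1.1547
    t=0.3580 [y] (4,4) — stop
  → r_3 = 0.3580

ranges = [3.1061, 2.0092, 0.3580]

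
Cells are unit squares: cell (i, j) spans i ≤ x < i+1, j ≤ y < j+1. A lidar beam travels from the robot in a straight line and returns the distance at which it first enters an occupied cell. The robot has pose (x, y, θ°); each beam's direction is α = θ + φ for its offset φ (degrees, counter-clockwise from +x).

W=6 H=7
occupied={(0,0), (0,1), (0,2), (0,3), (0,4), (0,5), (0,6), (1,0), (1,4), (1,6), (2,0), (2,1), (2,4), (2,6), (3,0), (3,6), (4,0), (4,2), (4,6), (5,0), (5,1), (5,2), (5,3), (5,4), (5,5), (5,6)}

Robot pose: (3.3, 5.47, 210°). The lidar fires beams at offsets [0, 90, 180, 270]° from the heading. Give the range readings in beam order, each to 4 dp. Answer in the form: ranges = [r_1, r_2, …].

beam 1: φ=0°, α=210°
  d=(-0.8660,-0.5000)  start (3,5)  tX=0.3464 tY=0.9400  stride 1/|dx|=1.1547 1/|dy|=2.0000
    cross x-line → (2,5), t=0.3464
    cross y-line → (2,4), t=0.9400 (wall)
  → r_1 = 0.9400
beam 2: φ=90°, α=300°
  d=(0.5000,-0.8660)  start (3,5)  tX=1.4000 tY=0.5427  stride 1/|dx|=2.0000 1/|dy|=1.1547
    cross y-line → (3,4), t=0.5427
    cross x-line → (4,4), t=1.4000
    cross y-line → (4,3), t=1.6974
    cross y-line → (4,2), t=2.8521 (wall)
  → r_2 = 2.8521
beam 3: φ=180°, α=30°
  d=(0.8660,0.5000)  start (3,5)  tX=0.8083 tY=1.0600  stride 1/|dx|=1.1547 1/|dy|=2.0000
    cross x-line → (4,5), t=0.8083
    cross y-line → (4,6), t=1.0600 (wall)
  → r_3 = 1.0600
beam 4: φ=270°, α=120°
  d=(-0.5000,0.8660)  start (3,5)  tX=0.6000 tY=0.6120  stride 1/|dx|=2.0000 1/|dy|=1.1547
    cross x-line → (2,5), t=0.6000
    cross y-line → (2,6), t=0.6120 (wall)
  → r_4 = 0.6120

ranges = [0.9400, 2.8521, 1.0600, 0.6120]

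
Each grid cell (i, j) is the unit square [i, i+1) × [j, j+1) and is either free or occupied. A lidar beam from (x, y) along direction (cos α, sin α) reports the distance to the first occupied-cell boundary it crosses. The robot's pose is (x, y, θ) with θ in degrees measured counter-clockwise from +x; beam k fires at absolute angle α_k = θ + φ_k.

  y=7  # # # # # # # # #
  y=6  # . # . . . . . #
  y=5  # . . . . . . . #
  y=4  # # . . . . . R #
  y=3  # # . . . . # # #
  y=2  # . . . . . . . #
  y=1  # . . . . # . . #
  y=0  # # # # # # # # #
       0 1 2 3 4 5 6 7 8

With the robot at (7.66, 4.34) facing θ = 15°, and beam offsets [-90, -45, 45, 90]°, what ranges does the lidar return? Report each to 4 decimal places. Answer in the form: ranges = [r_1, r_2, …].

beam 1: φ=-90°, α=285°
  direction (0.2588, -0.9659); cell (7,4); t to first gridline: x 1.3137, y 0.3520 (then +3.8637 / +1.0353)
    (7,3) via y @ 0.3520  # hit
  → r_1 = 0.3520
beam 2: φ=-45°, α=330°
  direction (0.8660, -0.5000); cell (7,4); t to first gridline: x 0.3926, y 0.6800 (then +1.1547 / +2.0000)
    (8,4) via x @ 0.3926  # hit
  → r_2 = 0.3926
beam 3: φ=45°, α=60°
  direction (0.5000, 0.8660); cell (7,4); t to first gridline: x 0.6800, y 0.7621 (then +2.0000 / +1.1547)
    (8,4) via x @ 0.6800  # hit
  → r_3 = 0.6800
beam 4: φ=90°, α=105°
  direction (-0.2588, 0.9659); cell (7,4); t to first gridline: x 2.5500, y 0.6833 (then +3.8637 / +1.0353)
    (7,5) via y @ 0.6833
    (7,6) via y @ 1.7186
    (6,6) via x @ 2.5500
    (6,7) via y @ 2.7538  # hit
  → r_4 = 2.7538

ranges = [0.3520, 0.3926, 0.6800, 2.7538]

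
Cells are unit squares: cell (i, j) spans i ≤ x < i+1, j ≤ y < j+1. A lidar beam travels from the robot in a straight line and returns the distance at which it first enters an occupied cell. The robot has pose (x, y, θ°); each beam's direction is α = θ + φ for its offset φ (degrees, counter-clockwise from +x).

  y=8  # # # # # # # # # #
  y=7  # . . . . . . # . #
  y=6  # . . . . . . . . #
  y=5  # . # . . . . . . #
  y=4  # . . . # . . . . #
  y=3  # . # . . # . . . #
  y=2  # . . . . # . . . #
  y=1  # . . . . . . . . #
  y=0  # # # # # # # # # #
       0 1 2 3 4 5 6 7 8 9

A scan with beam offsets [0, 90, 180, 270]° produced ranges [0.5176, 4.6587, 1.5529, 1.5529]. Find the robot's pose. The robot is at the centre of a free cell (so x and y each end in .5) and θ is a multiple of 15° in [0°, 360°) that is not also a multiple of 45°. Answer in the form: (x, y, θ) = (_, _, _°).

Enumerate (i+0.5, j+0.5, θ) over the 50 free cells and 16 admissible headings. For each, cast all 4 beams and compare to the given ranges.
  (4.5, 1.5, 120°): beam 1 = 4.0415 ≠ 0.5176 ✗
  (2.5, 7.5, 210°): beam 1 = 1.7321 ≠ 0.5176 ✗
  (1.5, 7.5, 60°): beam 1 = 0.5774 ≠ 0.5176 ✗
  (8.5, 6.5, 165°): beam 1 = 5.7956 ≠ 0.5176 ✗
  …
  (2.5, 6.5, 285°): r_1=0.5176, r_2=4.6587, r_3=1.5529, r_4=1.5529 — all match ✓
Only this pose fits every beam.

(x, y, θ) = (2.5, 6.5, 285°)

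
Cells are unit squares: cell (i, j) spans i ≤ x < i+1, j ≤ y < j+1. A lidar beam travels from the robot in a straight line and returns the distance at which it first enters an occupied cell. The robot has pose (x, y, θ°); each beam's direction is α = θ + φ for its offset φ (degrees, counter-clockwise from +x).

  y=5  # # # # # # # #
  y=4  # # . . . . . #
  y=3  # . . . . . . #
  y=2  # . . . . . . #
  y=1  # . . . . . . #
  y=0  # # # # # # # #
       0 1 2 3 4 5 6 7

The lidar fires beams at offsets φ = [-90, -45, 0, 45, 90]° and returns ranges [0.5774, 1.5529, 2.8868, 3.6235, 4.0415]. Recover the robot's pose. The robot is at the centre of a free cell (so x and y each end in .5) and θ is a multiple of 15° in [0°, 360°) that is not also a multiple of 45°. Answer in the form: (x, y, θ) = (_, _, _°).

(x, y, θ) = (3.5, 4.5, 210°)

Candidates: 23 free-cell centres × 16 headings = 368 poses. Raycast each; keep the one whose scan matches to 4 dp.
  (1.5, 1.5, 150°): beam 1 = 4.0415 ≠ 0.5774 ✗
  (3.5, 3.5, 285°): beam 1 = 2.5882 ≠ 0.5774 ✗
  (1.5, 1.5, 195°): beam 1 = 1.9319 ≠ 0.5774 ✗
  …
  (3.5, 4.5, 210°): r_1=0.5774, r_2=1.5529, r_3=2.8868, r_4=3.6235, r_5=4.0415 — all match ✓
No second candidate reproduces the full scan.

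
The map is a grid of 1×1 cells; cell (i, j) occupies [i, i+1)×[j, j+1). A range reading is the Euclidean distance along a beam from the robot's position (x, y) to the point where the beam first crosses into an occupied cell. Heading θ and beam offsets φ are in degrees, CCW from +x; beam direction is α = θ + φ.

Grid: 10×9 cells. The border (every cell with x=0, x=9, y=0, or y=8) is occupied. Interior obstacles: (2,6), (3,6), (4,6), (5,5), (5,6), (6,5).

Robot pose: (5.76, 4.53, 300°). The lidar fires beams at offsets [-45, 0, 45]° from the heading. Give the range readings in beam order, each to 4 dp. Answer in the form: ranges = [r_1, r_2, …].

beam 1: φ=-45°, α=255°
  dir = (cos 255°, sin 255°) = (-0.2588, -0.9659); from cell (5,4)
  next x-line at t=2.9364, next y-line at t=0.5487; Δt_x=3.8637, Δt_y=1.0353
    y: enter (5,3) at t=0.5487
    y: enter (5,2) at t=1.5840
    y: enter (5,1) at t=2.6192
    x: enter (4,1) at t=2.9364
    y: enter (4,0) at t=3.6545 ← occupied
  → r_1 = 3.6545
beam 2: φ=0°, α=300°
  dir = (cos 300°, sin 300°) = (0.5000, -0.8660); from cell (5,4)
  next x-line at t=0.4800, next y-line at t=0.6120; Δt_x=2.0000, Δt_y=1.1547
    x: enter (6,4) at t=0.4800
    y: enter (6,3) at t=0.6120
    y: enter (6,2) at t=1.7667
    x: enter (7,2) at t=2.4800
    y: enter (7,1) at t=2.9214
    y: enter (7,0) at t=4.0761 ← occupied
  → r_2 = 4.0761
beam 3: φ=45°, α=345°
  dir = (cos 345°, sin 345°) = (0.9659, -0.2588); from cell (5,4)
  next x-line at t=0.2485, next y-line at t=2.0478; Δt_x=1.0353, Δt_y=3.8637
    x: enter (6,4) at t=0.2485
    x: enter (7,4) at t=1.2837
    y: enter (7,3) at t=2.0478
    x: enter (8,3) at t=2.3190
    x: enter (9,3) at t=3.3543 ← occupied
  → r_3 = 3.3543

ranges = [3.6545, 4.0761, 3.3543]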